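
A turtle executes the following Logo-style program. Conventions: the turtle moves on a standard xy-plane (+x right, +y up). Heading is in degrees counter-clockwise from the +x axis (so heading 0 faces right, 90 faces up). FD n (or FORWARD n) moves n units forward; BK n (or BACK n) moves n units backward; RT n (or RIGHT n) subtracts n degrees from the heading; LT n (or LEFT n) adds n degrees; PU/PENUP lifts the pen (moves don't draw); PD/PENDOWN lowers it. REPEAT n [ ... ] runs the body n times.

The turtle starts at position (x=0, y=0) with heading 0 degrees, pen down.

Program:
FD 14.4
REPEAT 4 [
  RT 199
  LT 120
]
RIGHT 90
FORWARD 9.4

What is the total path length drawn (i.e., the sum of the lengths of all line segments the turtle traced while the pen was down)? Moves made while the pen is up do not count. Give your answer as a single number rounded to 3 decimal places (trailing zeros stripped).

Answer: 23.8

Derivation:
Executing turtle program step by step:
Start: pos=(0,0), heading=0, pen down
FD 14.4: (0,0) -> (14.4,0) [heading=0, draw]
REPEAT 4 [
  -- iteration 1/4 --
  RT 199: heading 0 -> 161
  LT 120: heading 161 -> 281
  -- iteration 2/4 --
  RT 199: heading 281 -> 82
  LT 120: heading 82 -> 202
  -- iteration 3/4 --
  RT 199: heading 202 -> 3
  LT 120: heading 3 -> 123
  -- iteration 4/4 --
  RT 199: heading 123 -> 284
  LT 120: heading 284 -> 44
]
RT 90: heading 44 -> 314
FD 9.4: (14.4,0) -> (20.93,-6.762) [heading=314, draw]
Final: pos=(20.93,-6.762), heading=314, 2 segment(s) drawn

Segment lengths:
  seg 1: (0,0) -> (14.4,0), length = 14.4
  seg 2: (14.4,0) -> (20.93,-6.762), length = 9.4
Total = 23.8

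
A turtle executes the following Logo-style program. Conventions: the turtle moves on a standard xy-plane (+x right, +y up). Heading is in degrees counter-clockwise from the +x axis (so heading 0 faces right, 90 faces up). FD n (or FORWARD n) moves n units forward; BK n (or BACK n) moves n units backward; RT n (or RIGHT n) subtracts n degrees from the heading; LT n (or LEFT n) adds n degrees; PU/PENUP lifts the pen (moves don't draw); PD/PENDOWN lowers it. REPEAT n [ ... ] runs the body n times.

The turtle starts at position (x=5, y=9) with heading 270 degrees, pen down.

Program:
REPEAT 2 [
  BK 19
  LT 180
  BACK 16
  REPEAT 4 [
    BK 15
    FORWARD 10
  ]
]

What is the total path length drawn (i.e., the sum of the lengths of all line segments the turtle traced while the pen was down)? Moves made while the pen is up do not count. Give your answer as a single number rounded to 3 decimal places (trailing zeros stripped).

Executing turtle program step by step:
Start: pos=(5,9), heading=270, pen down
REPEAT 2 [
  -- iteration 1/2 --
  BK 19: (5,9) -> (5,28) [heading=270, draw]
  LT 180: heading 270 -> 90
  BK 16: (5,28) -> (5,12) [heading=90, draw]
  REPEAT 4 [
    -- iteration 1/4 --
    BK 15: (5,12) -> (5,-3) [heading=90, draw]
    FD 10: (5,-3) -> (5,7) [heading=90, draw]
    -- iteration 2/4 --
    BK 15: (5,7) -> (5,-8) [heading=90, draw]
    FD 10: (5,-8) -> (5,2) [heading=90, draw]
    -- iteration 3/4 --
    BK 15: (5,2) -> (5,-13) [heading=90, draw]
    FD 10: (5,-13) -> (5,-3) [heading=90, draw]
    -- iteration 4/4 --
    BK 15: (5,-3) -> (5,-18) [heading=90, draw]
    FD 10: (5,-18) -> (5,-8) [heading=90, draw]
  ]
  -- iteration 2/2 --
  BK 19: (5,-8) -> (5,-27) [heading=90, draw]
  LT 180: heading 90 -> 270
  BK 16: (5,-27) -> (5,-11) [heading=270, draw]
  REPEAT 4 [
    -- iteration 1/4 --
    BK 15: (5,-11) -> (5,4) [heading=270, draw]
    FD 10: (5,4) -> (5,-6) [heading=270, draw]
    -- iteration 2/4 --
    BK 15: (5,-6) -> (5,9) [heading=270, draw]
    FD 10: (5,9) -> (5,-1) [heading=270, draw]
    -- iteration 3/4 --
    BK 15: (5,-1) -> (5,14) [heading=270, draw]
    FD 10: (5,14) -> (5,4) [heading=270, draw]
    -- iteration 4/4 --
    BK 15: (5,4) -> (5,19) [heading=270, draw]
    FD 10: (5,19) -> (5,9) [heading=270, draw]
  ]
]
Final: pos=(5,9), heading=270, 20 segment(s) drawn

Segment lengths:
  seg 1: (5,9) -> (5,28), length = 19
  seg 2: (5,28) -> (5,12), length = 16
  seg 3: (5,12) -> (5,-3), length = 15
  seg 4: (5,-3) -> (5,7), length = 10
  seg 5: (5,7) -> (5,-8), length = 15
  seg 6: (5,-8) -> (5,2), length = 10
  seg 7: (5,2) -> (5,-13), length = 15
  seg 8: (5,-13) -> (5,-3), length = 10
  seg 9: (5,-3) -> (5,-18), length = 15
  seg 10: (5,-18) -> (5,-8), length = 10
  seg 11: (5,-8) -> (5,-27), length = 19
  seg 12: (5,-27) -> (5,-11), length = 16
  seg 13: (5,-11) -> (5,4), length = 15
  seg 14: (5,4) -> (5,-6), length = 10
  seg 15: (5,-6) -> (5,9), length = 15
  seg 16: (5,9) -> (5,-1), length = 10
  seg 17: (5,-1) -> (5,14), length = 15
  seg 18: (5,14) -> (5,4), length = 10
  seg 19: (5,4) -> (5,19), length = 15
  seg 20: (5,19) -> (5,9), length = 10
Total = 270

Answer: 270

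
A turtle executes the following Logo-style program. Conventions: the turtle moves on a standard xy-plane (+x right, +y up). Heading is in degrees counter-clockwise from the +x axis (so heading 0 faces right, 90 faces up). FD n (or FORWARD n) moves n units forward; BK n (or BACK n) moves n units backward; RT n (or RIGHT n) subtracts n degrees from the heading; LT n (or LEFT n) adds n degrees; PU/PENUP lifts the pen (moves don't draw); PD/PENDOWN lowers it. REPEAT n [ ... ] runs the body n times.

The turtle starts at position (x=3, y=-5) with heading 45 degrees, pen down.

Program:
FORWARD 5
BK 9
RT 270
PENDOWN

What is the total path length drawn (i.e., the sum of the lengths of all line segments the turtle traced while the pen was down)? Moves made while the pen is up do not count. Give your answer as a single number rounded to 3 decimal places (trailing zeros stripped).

Executing turtle program step by step:
Start: pos=(3,-5), heading=45, pen down
FD 5: (3,-5) -> (6.536,-1.464) [heading=45, draw]
BK 9: (6.536,-1.464) -> (0.172,-7.828) [heading=45, draw]
RT 270: heading 45 -> 135
PD: pen down
Final: pos=(0.172,-7.828), heading=135, 2 segment(s) drawn

Segment lengths:
  seg 1: (3,-5) -> (6.536,-1.464), length = 5
  seg 2: (6.536,-1.464) -> (0.172,-7.828), length = 9
Total = 14

Answer: 14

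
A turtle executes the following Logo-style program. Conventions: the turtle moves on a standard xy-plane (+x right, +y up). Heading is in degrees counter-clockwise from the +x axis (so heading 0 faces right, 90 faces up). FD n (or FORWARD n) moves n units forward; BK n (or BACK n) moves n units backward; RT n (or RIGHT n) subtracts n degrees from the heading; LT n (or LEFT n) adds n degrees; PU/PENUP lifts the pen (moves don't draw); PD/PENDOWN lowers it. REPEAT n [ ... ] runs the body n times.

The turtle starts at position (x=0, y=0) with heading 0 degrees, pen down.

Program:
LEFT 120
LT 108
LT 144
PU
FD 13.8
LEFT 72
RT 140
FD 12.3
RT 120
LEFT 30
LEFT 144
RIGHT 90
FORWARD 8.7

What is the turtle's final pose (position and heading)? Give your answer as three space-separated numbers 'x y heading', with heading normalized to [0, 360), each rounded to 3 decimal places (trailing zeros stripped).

Executing turtle program step by step:
Start: pos=(0,0), heading=0, pen down
LT 120: heading 0 -> 120
LT 108: heading 120 -> 228
LT 144: heading 228 -> 12
PU: pen up
FD 13.8: (0,0) -> (13.498,2.869) [heading=12, move]
LT 72: heading 12 -> 84
RT 140: heading 84 -> 304
FD 12.3: (13.498,2.869) -> (20.377,-7.328) [heading=304, move]
RT 120: heading 304 -> 184
LT 30: heading 184 -> 214
LT 144: heading 214 -> 358
RT 90: heading 358 -> 268
FD 8.7: (20.377,-7.328) -> (20.073,-16.023) [heading=268, move]
Final: pos=(20.073,-16.023), heading=268, 0 segment(s) drawn

Answer: 20.073 -16.023 268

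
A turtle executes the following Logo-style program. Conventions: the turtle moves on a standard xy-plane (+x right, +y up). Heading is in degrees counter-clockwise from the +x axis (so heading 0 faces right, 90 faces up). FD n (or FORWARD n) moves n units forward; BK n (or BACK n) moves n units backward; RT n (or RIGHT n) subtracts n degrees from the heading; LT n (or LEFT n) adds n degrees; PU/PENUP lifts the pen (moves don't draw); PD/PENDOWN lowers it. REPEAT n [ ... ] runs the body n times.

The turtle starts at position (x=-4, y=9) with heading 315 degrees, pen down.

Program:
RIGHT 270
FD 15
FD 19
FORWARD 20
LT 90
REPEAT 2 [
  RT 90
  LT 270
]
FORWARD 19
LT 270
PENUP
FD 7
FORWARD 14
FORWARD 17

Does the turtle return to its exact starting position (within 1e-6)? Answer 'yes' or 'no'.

Executing turtle program step by step:
Start: pos=(-4,9), heading=315, pen down
RT 270: heading 315 -> 45
FD 15: (-4,9) -> (6.607,19.607) [heading=45, draw]
FD 19: (6.607,19.607) -> (20.042,33.042) [heading=45, draw]
FD 20: (20.042,33.042) -> (34.184,47.184) [heading=45, draw]
LT 90: heading 45 -> 135
REPEAT 2 [
  -- iteration 1/2 --
  RT 90: heading 135 -> 45
  LT 270: heading 45 -> 315
  -- iteration 2/2 --
  RT 90: heading 315 -> 225
  LT 270: heading 225 -> 135
]
FD 19: (34.184,47.184) -> (20.749,60.619) [heading=135, draw]
LT 270: heading 135 -> 45
PU: pen up
FD 7: (20.749,60.619) -> (25.698,65.569) [heading=45, move]
FD 14: (25.698,65.569) -> (35.598,75.468) [heading=45, move]
FD 17: (35.598,75.468) -> (47.619,87.489) [heading=45, move]
Final: pos=(47.619,87.489), heading=45, 4 segment(s) drawn

Start position: (-4, 9)
Final position: (47.619, 87.489)
Distance = 93.941; >= 1e-6 -> NOT closed

Answer: no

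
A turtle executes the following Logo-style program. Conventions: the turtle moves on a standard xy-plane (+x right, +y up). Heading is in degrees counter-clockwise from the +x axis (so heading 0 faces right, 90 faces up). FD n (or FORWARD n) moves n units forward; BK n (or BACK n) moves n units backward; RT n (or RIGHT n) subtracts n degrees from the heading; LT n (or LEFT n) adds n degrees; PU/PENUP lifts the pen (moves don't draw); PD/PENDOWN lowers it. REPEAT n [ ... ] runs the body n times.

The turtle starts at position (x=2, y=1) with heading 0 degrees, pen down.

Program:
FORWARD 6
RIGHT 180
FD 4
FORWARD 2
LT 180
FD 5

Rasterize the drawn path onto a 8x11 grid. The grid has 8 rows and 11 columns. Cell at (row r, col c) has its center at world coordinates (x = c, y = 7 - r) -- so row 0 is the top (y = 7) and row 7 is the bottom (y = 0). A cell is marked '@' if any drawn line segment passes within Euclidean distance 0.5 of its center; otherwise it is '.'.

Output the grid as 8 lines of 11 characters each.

Segment 0: (2,1) -> (8,1)
Segment 1: (8,1) -> (4,1)
Segment 2: (4,1) -> (2,1)
Segment 3: (2,1) -> (7,1)

Answer: ...........
...........
...........
...........
...........
...........
..@@@@@@@..
...........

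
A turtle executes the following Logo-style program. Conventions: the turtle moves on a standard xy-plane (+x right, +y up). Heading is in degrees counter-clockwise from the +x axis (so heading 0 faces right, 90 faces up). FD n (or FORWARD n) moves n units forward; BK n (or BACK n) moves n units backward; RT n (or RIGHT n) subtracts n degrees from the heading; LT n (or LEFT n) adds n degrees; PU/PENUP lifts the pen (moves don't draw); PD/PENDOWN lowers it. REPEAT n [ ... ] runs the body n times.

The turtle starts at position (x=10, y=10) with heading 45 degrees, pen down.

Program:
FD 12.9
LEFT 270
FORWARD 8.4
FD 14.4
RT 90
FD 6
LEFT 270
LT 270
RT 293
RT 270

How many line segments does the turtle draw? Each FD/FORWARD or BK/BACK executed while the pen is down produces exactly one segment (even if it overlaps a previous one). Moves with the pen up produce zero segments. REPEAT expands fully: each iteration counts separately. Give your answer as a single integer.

Executing turtle program step by step:
Start: pos=(10,10), heading=45, pen down
FD 12.9: (10,10) -> (19.122,19.122) [heading=45, draw]
LT 270: heading 45 -> 315
FD 8.4: (19.122,19.122) -> (25.061,13.182) [heading=315, draw]
FD 14.4: (25.061,13.182) -> (35.244,3) [heading=315, draw]
RT 90: heading 315 -> 225
FD 6: (35.244,3) -> (31.001,-1.243) [heading=225, draw]
LT 270: heading 225 -> 135
LT 270: heading 135 -> 45
RT 293: heading 45 -> 112
RT 270: heading 112 -> 202
Final: pos=(31.001,-1.243), heading=202, 4 segment(s) drawn
Segments drawn: 4

Answer: 4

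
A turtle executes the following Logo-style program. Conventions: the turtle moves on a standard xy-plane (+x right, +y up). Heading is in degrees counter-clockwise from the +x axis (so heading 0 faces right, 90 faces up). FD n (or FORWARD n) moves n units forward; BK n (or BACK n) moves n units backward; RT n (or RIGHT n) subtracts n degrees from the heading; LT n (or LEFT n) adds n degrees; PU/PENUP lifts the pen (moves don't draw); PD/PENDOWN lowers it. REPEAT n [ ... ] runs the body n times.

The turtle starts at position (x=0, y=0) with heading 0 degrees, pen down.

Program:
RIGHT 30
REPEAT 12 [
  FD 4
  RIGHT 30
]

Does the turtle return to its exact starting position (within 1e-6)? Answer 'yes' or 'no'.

Answer: yes

Derivation:
Executing turtle program step by step:
Start: pos=(0,0), heading=0, pen down
RT 30: heading 0 -> 330
REPEAT 12 [
  -- iteration 1/12 --
  FD 4: (0,0) -> (3.464,-2) [heading=330, draw]
  RT 30: heading 330 -> 300
  -- iteration 2/12 --
  FD 4: (3.464,-2) -> (5.464,-5.464) [heading=300, draw]
  RT 30: heading 300 -> 270
  -- iteration 3/12 --
  FD 4: (5.464,-5.464) -> (5.464,-9.464) [heading=270, draw]
  RT 30: heading 270 -> 240
  -- iteration 4/12 --
  FD 4: (5.464,-9.464) -> (3.464,-12.928) [heading=240, draw]
  RT 30: heading 240 -> 210
  -- iteration 5/12 --
  FD 4: (3.464,-12.928) -> (0,-14.928) [heading=210, draw]
  RT 30: heading 210 -> 180
  -- iteration 6/12 --
  FD 4: (0,-14.928) -> (-4,-14.928) [heading=180, draw]
  RT 30: heading 180 -> 150
  -- iteration 7/12 --
  FD 4: (-4,-14.928) -> (-7.464,-12.928) [heading=150, draw]
  RT 30: heading 150 -> 120
  -- iteration 8/12 --
  FD 4: (-7.464,-12.928) -> (-9.464,-9.464) [heading=120, draw]
  RT 30: heading 120 -> 90
  -- iteration 9/12 --
  FD 4: (-9.464,-9.464) -> (-9.464,-5.464) [heading=90, draw]
  RT 30: heading 90 -> 60
  -- iteration 10/12 --
  FD 4: (-9.464,-5.464) -> (-7.464,-2) [heading=60, draw]
  RT 30: heading 60 -> 30
  -- iteration 11/12 --
  FD 4: (-7.464,-2) -> (-4,0) [heading=30, draw]
  RT 30: heading 30 -> 0
  -- iteration 12/12 --
  FD 4: (-4,0) -> (0,0) [heading=0, draw]
  RT 30: heading 0 -> 330
]
Final: pos=(0,0), heading=330, 12 segment(s) drawn

Start position: (0, 0)
Final position: (0, 0)
Distance = 0; < 1e-6 -> CLOSED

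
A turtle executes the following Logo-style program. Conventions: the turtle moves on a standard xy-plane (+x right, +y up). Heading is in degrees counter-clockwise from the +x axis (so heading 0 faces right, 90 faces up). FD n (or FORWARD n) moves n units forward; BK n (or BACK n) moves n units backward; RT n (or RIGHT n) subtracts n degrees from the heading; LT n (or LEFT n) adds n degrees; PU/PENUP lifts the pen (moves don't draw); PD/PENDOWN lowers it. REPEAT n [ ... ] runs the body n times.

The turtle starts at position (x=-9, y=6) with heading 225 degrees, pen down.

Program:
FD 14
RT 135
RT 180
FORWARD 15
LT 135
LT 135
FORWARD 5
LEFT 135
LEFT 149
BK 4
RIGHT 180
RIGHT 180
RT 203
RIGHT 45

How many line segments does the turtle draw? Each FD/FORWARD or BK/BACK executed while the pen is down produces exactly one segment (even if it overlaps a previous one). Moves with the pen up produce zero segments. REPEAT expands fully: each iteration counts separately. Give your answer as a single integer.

Executing turtle program step by step:
Start: pos=(-9,6), heading=225, pen down
FD 14: (-9,6) -> (-18.899,-3.899) [heading=225, draw]
RT 135: heading 225 -> 90
RT 180: heading 90 -> 270
FD 15: (-18.899,-3.899) -> (-18.899,-18.899) [heading=270, draw]
LT 135: heading 270 -> 45
LT 135: heading 45 -> 180
FD 5: (-18.899,-18.899) -> (-23.899,-18.899) [heading=180, draw]
LT 135: heading 180 -> 315
LT 149: heading 315 -> 104
BK 4: (-23.899,-18.899) -> (-22.932,-22.781) [heading=104, draw]
RT 180: heading 104 -> 284
RT 180: heading 284 -> 104
RT 203: heading 104 -> 261
RT 45: heading 261 -> 216
Final: pos=(-22.932,-22.781), heading=216, 4 segment(s) drawn
Segments drawn: 4

Answer: 4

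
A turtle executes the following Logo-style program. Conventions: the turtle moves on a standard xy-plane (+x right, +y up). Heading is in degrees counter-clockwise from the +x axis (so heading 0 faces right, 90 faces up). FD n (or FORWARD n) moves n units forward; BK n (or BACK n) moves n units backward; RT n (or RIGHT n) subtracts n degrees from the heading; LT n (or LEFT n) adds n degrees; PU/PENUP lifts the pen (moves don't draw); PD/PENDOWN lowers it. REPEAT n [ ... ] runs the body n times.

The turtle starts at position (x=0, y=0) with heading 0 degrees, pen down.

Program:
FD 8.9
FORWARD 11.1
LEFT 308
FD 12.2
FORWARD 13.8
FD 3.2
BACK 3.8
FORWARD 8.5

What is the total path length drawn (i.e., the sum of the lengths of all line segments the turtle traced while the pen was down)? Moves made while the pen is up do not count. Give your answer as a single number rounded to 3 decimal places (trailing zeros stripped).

Executing turtle program step by step:
Start: pos=(0,0), heading=0, pen down
FD 8.9: (0,0) -> (8.9,0) [heading=0, draw]
FD 11.1: (8.9,0) -> (20,0) [heading=0, draw]
LT 308: heading 0 -> 308
FD 12.2: (20,0) -> (27.511,-9.614) [heading=308, draw]
FD 13.8: (27.511,-9.614) -> (36.007,-20.488) [heading=308, draw]
FD 3.2: (36.007,-20.488) -> (37.977,-23.01) [heading=308, draw]
BK 3.8: (37.977,-23.01) -> (35.638,-20.015) [heading=308, draw]
FD 8.5: (35.638,-20.015) -> (40.871,-26.714) [heading=308, draw]
Final: pos=(40.871,-26.714), heading=308, 7 segment(s) drawn

Segment lengths:
  seg 1: (0,0) -> (8.9,0), length = 8.9
  seg 2: (8.9,0) -> (20,0), length = 11.1
  seg 3: (20,0) -> (27.511,-9.614), length = 12.2
  seg 4: (27.511,-9.614) -> (36.007,-20.488), length = 13.8
  seg 5: (36.007,-20.488) -> (37.977,-23.01), length = 3.2
  seg 6: (37.977,-23.01) -> (35.638,-20.015), length = 3.8
  seg 7: (35.638,-20.015) -> (40.871,-26.714), length = 8.5
Total = 61.5

Answer: 61.5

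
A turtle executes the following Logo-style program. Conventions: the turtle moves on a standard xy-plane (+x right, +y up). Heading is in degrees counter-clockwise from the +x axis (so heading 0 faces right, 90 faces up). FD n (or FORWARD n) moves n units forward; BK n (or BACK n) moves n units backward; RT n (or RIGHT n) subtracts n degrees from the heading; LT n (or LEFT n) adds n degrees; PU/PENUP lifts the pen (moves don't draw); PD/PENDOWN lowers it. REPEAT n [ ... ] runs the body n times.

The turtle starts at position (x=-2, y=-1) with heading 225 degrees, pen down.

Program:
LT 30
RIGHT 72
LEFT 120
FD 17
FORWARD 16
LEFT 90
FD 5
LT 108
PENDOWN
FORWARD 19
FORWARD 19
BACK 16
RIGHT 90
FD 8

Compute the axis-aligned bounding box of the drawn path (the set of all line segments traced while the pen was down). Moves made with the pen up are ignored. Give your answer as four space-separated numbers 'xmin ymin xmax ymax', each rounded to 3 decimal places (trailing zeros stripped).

Executing turtle program step by step:
Start: pos=(-2,-1), heading=225, pen down
LT 30: heading 225 -> 255
RT 72: heading 255 -> 183
LT 120: heading 183 -> 303
FD 17: (-2,-1) -> (7.259,-15.257) [heading=303, draw]
FD 16: (7.259,-15.257) -> (15.973,-28.676) [heading=303, draw]
LT 90: heading 303 -> 33
FD 5: (15.973,-28.676) -> (20.166,-25.953) [heading=33, draw]
LT 108: heading 33 -> 141
PD: pen down
FD 19: (20.166,-25.953) -> (5.401,-13.996) [heading=141, draw]
FD 19: (5.401,-13.996) -> (-9.365,-2.039) [heading=141, draw]
BK 16: (-9.365,-2.039) -> (3.069,-12.108) [heading=141, draw]
RT 90: heading 141 -> 51
FD 8: (3.069,-12.108) -> (8.104,-5.891) [heading=51, draw]
Final: pos=(8.104,-5.891), heading=51, 7 segment(s) drawn

Segment endpoints: x in {-9.365, -2, 3.069, 5.401, 7.259, 8.104, 15.973, 20.166}, y in {-28.676, -25.953, -15.257, -13.996, -12.108, -5.891, -2.039, -1}
xmin=-9.365, ymin=-28.676, xmax=20.166, ymax=-1

Answer: -9.365 -28.676 20.166 -1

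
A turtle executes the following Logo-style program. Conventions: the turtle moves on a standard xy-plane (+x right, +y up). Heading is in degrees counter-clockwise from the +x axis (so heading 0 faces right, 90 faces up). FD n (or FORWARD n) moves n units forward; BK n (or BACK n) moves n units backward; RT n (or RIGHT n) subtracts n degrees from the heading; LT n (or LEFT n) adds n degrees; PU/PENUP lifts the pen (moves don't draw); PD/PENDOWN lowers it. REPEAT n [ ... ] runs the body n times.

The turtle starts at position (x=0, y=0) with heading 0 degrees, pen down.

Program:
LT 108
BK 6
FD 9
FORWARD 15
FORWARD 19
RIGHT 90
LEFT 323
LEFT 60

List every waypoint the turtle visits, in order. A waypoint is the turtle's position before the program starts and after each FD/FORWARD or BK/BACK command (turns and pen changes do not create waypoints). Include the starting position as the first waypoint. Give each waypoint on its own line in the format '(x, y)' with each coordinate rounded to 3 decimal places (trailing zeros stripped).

Answer: (0, 0)
(1.854, -5.706)
(-0.927, 2.853)
(-5.562, 17.119)
(-11.434, 35.189)

Derivation:
Executing turtle program step by step:
Start: pos=(0,0), heading=0, pen down
LT 108: heading 0 -> 108
BK 6: (0,0) -> (1.854,-5.706) [heading=108, draw]
FD 9: (1.854,-5.706) -> (-0.927,2.853) [heading=108, draw]
FD 15: (-0.927,2.853) -> (-5.562,17.119) [heading=108, draw]
FD 19: (-5.562,17.119) -> (-11.434,35.189) [heading=108, draw]
RT 90: heading 108 -> 18
LT 323: heading 18 -> 341
LT 60: heading 341 -> 41
Final: pos=(-11.434,35.189), heading=41, 4 segment(s) drawn
Waypoints (5 total):
(0, 0)
(1.854, -5.706)
(-0.927, 2.853)
(-5.562, 17.119)
(-11.434, 35.189)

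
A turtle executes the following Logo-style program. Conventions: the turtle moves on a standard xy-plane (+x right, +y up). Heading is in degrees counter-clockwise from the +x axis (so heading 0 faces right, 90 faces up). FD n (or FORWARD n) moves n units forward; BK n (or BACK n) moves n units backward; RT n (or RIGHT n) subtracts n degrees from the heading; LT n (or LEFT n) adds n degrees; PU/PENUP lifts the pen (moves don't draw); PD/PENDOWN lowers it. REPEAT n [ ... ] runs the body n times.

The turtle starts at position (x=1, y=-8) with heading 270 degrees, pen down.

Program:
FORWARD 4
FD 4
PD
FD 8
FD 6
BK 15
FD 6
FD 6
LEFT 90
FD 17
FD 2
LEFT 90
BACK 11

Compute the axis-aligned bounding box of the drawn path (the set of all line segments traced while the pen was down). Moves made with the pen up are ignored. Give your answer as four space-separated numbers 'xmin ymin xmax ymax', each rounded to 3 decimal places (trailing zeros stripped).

Answer: 1 -38 20 -8

Derivation:
Executing turtle program step by step:
Start: pos=(1,-8), heading=270, pen down
FD 4: (1,-8) -> (1,-12) [heading=270, draw]
FD 4: (1,-12) -> (1,-16) [heading=270, draw]
PD: pen down
FD 8: (1,-16) -> (1,-24) [heading=270, draw]
FD 6: (1,-24) -> (1,-30) [heading=270, draw]
BK 15: (1,-30) -> (1,-15) [heading=270, draw]
FD 6: (1,-15) -> (1,-21) [heading=270, draw]
FD 6: (1,-21) -> (1,-27) [heading=270, draw]
LT 90: heading 270 -> 0
FD 17: (1,-27) -> (18,-27) [heading=0, draw]
FD 2: (18,-27) -> (20,-27) [heading=0, draw]
LT 90: heading 0 -> 90
BK 11: (20,-27) -> (20,-38) [heading=90, draw]
Final: pos=(20,-38), heading=90, 10 segment(s) drawn

Segment endpoints: x in {1, 1, 1, 1, 1, 1, 1, 1, 18, 20, 20}, y in {-38, -30, -27, -27, -24, -21, -16, -15, -12, -8}
xmin=1, ymin=-38, xmax=20, ymax=-8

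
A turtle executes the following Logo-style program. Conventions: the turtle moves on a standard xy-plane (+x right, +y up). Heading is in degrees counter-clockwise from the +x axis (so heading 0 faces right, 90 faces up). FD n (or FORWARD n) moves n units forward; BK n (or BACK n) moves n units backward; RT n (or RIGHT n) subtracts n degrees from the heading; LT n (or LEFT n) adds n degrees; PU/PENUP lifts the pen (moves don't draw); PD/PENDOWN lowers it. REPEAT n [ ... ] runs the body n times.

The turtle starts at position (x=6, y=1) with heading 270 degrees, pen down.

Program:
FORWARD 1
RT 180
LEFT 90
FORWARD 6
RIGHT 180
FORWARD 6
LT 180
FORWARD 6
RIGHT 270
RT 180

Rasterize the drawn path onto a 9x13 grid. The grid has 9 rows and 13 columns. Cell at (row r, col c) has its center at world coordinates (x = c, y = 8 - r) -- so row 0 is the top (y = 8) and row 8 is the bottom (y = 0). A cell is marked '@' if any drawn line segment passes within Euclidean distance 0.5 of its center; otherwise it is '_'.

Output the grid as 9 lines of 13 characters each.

Answer: _____________
_____________
_____________
_____________
_____________
_____________
_____________
______@______
@@@@@@@______

Derivation:
Segment 0: (6,1) -> (6,0)
Segment 1: (6,0) -> (0,0)
Segment 2: (0,0) -> (6,0)
Segment 3: (6,0) -> (0,0)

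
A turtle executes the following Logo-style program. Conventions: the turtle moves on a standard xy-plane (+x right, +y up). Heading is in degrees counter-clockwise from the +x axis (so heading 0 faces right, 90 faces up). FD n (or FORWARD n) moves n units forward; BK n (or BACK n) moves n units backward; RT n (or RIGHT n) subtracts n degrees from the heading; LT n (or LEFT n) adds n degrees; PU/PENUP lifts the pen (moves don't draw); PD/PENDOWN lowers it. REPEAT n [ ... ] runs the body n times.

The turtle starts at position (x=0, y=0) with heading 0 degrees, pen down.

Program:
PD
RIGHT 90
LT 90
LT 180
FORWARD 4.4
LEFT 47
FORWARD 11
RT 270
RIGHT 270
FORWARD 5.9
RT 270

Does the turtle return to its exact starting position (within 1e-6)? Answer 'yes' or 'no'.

Answer: no

Derivation:
Executing turtle program step by step:
Start: pos=(0,0), heading=0, pen down
PD: pen down
RT 90: heading 0 -> 270
LT 90: heading 270 -> 0
LT 180: heading 0 -> 180
FD 4.4: (0,0) -> (-4.4,0) [heading=180, draw]
LT 47: heading 180 -> 227
FD 11: (-4.4,0) -> (-11.902,-8.045) [heading=227, draw]
RT 270: heading 227 -> 317
RT 270: heading 317 -> 47
FD 5.9: (-11.902,-8.045) -> (-7.878,-3.73) [heading=47, draw]
RT 270: heading 47 -> 137
Final: pos=(-7.878,-3.73), heading=137, 3 segment(s) drawn

Start position: (0, 0)
Final position: (-7.878, -3.73)
Distance = 8.717; >= 1e-6 -> NOT closed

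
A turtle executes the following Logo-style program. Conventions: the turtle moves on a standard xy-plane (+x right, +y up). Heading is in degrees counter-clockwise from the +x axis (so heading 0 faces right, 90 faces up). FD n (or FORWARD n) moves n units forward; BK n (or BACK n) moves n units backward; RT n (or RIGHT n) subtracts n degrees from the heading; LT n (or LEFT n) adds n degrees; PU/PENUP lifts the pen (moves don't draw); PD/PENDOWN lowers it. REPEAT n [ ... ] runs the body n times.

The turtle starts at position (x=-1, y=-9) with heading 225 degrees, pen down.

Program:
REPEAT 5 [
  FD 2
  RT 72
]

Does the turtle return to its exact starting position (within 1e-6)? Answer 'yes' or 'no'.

Executing turtle program step by step:
Start: pos=(-1,-9), heading=225, pen down
REPEAT 5 [
  -- iteration 1/5 --
  FD 2: (-1,-9) -> (-2.414,-10.414) [heading=225, draw]
  RT 72: heading 225 -> 153
  -- iteration 2/5 --
  FD 2: (-2.414,-10.414) -> (-4.196,-9.506) [heading=153, draw]
  RT 72: heading 153 -> 81
  -- iteration 3/5 --
  FD 2: (-4.196,-9.506) -> (-3.883,-7.531) [heading=81, draw]
  RT 72: heading 81 -> 9
  -- iteration 4/5 --
  FD 2: (-3.883,-7.531) -> (-1.908,-7.218) [heading=9, draw]
  RT 72: heading 9 -> 297
  -- iteration 5/5 --
  FD 2: (-1.908,-7.218) -> (-1,-9) [heading=297, draw]
  RT 72: heading 297 -> 225
]
Final: pos=(-1,-9), heading=225, 5 segment(s) drawn

Start position: (-1, -9)
Final position: (-1, -9)
Distance = 0; < 1e-6 -> CLOSED

Answer: yes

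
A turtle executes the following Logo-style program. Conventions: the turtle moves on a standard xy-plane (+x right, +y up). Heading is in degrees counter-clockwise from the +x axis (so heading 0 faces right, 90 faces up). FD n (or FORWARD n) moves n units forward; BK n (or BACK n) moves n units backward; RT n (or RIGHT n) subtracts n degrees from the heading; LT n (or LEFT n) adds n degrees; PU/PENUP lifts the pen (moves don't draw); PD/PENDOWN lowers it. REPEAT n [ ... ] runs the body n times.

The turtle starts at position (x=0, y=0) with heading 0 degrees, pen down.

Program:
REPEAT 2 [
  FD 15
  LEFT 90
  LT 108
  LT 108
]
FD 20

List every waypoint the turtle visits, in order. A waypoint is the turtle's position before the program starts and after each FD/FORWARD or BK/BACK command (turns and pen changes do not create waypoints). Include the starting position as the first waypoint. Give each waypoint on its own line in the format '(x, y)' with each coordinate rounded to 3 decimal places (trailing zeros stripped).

Executing turtle program step by step:
Start: pos=(0,0), heading=0, pen down
REPEAT 2 [
  -- iteration 1/2 --
  FD 15: (0,0) -> (15,0) [heading=0, draw]
  LT 90: heading 0 -> 90
  LT 108: heading 90 -> 198
  LT 108: heading 198 -> 306
  -- iteration 2/2 --
  FD 15: (15,0) -> (23.817,-12.135) [heading=306, draw]
  LT 90: heading 306 -> 36
  LT 108: heading 36 -> 144
  LT 108: heading 144 -> 252
]
FD 20: (23.817,-12.135) -> (17.636,-31.156) [heading=252, draw]
Final: pos=(17.636,-31.156), heading=252, 3 segment(s) drawn
Waypoints (4 total):
(0, 0)
(15, 0)
(23.817, -12.135)
(17.636, -31.156)

Answer: (0, 0)
(15, 0)
(23.817, -12.135)
(17.636, -31.156)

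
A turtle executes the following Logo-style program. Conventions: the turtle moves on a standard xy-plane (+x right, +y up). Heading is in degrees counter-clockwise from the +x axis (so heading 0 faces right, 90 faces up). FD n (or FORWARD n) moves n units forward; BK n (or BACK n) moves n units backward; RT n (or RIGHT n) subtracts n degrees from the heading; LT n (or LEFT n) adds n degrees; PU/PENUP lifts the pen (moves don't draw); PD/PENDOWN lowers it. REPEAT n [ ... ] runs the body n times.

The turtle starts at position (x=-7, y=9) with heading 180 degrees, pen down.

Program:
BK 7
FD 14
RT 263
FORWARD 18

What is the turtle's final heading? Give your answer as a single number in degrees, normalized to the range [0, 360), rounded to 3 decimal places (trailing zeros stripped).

Executing turtle program step by step:
Start: pos=(-7,9), heading=180, pen down
BK 7: (-7,9) -> (0,9) [heading=180, draw]
FD 14: (0,9) -> (-14,9) [heading=180, draw]
RT 263: heading 180 -> 277
FD 18: (-14,9) -> (-11.806,-8.866) [heading=277, draw]
Final: pos=(-11.806,-8.866), heading=277, 3 segment(s) drawn

Answer: 277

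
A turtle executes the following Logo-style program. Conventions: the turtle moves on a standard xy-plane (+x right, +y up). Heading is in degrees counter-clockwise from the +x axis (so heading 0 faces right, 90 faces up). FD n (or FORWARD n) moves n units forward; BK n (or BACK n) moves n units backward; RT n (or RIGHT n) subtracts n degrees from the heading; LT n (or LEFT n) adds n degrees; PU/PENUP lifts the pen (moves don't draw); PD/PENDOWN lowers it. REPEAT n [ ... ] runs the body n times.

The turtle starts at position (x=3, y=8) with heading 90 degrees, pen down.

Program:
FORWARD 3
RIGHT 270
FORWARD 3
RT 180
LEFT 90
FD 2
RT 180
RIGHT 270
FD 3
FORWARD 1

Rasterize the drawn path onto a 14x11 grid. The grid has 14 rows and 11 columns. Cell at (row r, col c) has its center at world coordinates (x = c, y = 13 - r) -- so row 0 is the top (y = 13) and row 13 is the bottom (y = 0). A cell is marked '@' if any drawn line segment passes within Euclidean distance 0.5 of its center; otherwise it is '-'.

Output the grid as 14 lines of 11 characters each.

Answer: @@@@@------
@----------
@@@@-------
---@-------
---@-------
---@-------
-----------
-----------
-----------
-----------
-----------
-----------
-----------
-----------

Derivation:
Segment 0: (3,8) -> (3,11)
Segment 1: (3,11) -> (0,11)
Segment 2: (0,11) -> (-0,13)
Segment 3: (-0,13) -> (3,13)
Segment 4: (3,13) -> (4,13)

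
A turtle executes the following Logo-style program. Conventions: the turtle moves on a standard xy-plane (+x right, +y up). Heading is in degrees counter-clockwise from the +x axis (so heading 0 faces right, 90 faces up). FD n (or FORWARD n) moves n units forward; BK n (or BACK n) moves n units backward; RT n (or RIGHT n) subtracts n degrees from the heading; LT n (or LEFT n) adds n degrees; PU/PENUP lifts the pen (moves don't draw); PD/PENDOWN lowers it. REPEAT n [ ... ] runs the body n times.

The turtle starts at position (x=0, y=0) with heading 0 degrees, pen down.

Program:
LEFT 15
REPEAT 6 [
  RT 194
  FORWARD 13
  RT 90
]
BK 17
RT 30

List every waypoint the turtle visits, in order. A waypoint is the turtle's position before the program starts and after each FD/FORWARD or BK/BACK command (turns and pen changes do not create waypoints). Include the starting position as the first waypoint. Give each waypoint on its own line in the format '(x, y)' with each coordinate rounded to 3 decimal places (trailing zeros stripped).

Answer: (0, 0)
(-12.998, -0.227)
(-15.922, -12.894)
(-4.339, -18.796)
(4.189, -8.984)
(-3.267, 1.665)
(-15.404, -2.994)
(-9.311, -18.865)

Derivation:
Executing turtle program step by step:
Start: pos=(0,0), heading=0, pen down
LT 15: heading 0 -> 15
REPEAT 6 [
  -- iteration 1/6 --
  RT 194: heading 15 -> 181
  FD 13: (0,0) -> (-12.998,-0.227) [heading=181, draw]
  RT 90: heading 181 -> 91
  -- iteration 2/6 --
  RT 194: heading 91 -> 257
  FD 13: (-12.998,-0.227) -> (-15.922,-12.894) [heading=257, draw]
  RT 90: heading 257 -> 167
  -- iteration 3/6 --
  RT 194: heading 167 -> 333
  FD 13: (-15.922,-12.894) -> (-4.339,-18.796) [heading=333, draw]
  RT 90: heading 333 -> 243
  -- iteration 4/6 --
  RT 194: heading 243 -> 49
  FD 13: (-4.339,-18.796) -> (4.189,-8.984) [heading=49, draw]
  RT 90: heading 49 -> 319
  -- iteration 5/6 --
  RT 194: heading 319 -> 125
  FD 13: (4.189,-8.984) -> (-3.267,1.665) [heading=125, draw]
  RT 90: heading 125 -> 35
  -- iteration 6/6 --
  RT 194: heading 35 -> 201
  FD 13: (-3.267,1.665) -> (-15.404,-2.994) [heading=201, draw]
  RT 90: heading 201 -> 111
]
BK 17: (-15.404,-2.994) -> (-9.311,-18.865) [heading=111, draw]
RT 30: heading 111 -> 81
Final: pos=(-9.311,-18.865), heading=81, 7 segment(s) drawn
Waypoints (8 total):
(0, 0)
(-12.998, -0.227)
(-15.922, -12.894)
(-4.339, -18.796)
(4.189, -8.984)
(-3.267, 1.665)
(-15.404, -2.994)
(-9.311, -18.865)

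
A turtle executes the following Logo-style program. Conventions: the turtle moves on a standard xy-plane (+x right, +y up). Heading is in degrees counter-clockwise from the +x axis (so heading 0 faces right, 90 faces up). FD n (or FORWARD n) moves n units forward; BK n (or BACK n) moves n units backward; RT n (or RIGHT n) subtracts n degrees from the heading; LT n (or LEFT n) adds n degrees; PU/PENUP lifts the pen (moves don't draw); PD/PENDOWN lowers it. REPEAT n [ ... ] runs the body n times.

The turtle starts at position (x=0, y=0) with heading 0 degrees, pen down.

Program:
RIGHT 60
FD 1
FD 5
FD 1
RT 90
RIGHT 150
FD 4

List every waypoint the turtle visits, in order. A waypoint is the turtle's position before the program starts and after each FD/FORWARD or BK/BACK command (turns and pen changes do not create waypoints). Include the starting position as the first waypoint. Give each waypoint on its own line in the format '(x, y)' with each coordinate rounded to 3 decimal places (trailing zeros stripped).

Executing turtle program step by step:
Start: pos=(0,0), heading=0, pen down
RT 60: heading 0 -> 300
FD 1: (0,0) -> (0.5,-0.866) [heading=300, draw]
FD 5: (0.5,-0.866) -> (3,-5.196) [heading=300, draw]
FD 1: (3,-5.196) -> (3.5,-6.062) [heading=300, draw]
RT 90: heading 300 -> 210
RT 150: heading 210 -> 60
FD 4: (3.5,-6.062) -> (5.5,-2.598) [heading=60, draw]
Final: pos=(5.5,-2.598), heading=60, 4 segment(s) drawn
Waypoints (5 total):
(0, 0)
(0.5, -0.866)
(3, -5.196)
(3.5, -6.062)
(5.5, -2.598)

Answer: (0, 0)
(0.5, -0.866)
(3, -5.196)
(3.5, -6.062)
(5.5, -2.598)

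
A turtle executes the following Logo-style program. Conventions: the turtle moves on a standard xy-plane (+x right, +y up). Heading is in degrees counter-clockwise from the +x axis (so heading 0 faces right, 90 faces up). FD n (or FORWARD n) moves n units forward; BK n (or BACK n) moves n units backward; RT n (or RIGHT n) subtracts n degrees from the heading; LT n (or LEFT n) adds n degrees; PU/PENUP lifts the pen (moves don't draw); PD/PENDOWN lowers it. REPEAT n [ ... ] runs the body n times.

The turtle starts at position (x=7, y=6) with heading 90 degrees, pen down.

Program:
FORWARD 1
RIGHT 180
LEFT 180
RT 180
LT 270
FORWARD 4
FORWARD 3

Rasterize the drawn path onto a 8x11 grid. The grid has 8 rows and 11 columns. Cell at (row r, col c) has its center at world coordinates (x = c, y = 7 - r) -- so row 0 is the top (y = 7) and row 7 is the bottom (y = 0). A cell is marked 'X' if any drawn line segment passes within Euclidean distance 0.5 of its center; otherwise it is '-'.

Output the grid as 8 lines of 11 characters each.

Segment 0: (7,6) -> (7,7)
Segment 1: (7,7) -> (3,7)
Segment 2: (3,7) -> (0,7)

Answer: XXXXXXXX---
-------X---
-----------
-----------
-----------
-----------
-----------
-----------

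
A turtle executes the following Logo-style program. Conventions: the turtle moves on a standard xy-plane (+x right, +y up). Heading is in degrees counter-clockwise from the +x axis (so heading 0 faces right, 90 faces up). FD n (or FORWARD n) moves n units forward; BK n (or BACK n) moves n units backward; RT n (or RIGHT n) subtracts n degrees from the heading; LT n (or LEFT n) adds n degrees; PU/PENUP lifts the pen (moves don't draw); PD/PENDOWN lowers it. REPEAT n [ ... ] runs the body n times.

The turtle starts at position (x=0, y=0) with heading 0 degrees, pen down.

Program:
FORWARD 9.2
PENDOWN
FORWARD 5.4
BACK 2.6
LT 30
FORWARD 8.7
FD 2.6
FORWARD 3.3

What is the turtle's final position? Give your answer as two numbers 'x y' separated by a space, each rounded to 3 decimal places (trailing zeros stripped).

Answer: 24.644 7.3

Derivation:
Executing turtle program step by step:
Start: pos=(0,0), heading=0, pen down
FD 9.2: (0,0) -> (9.2,0) [heading=0, draw]
PD: pen down
FD 5.4: (9.2,0) -> (14.6,0) [heading=0, draw]
BK 2.6: (14.6,0) -> (12,0) [heading=0, draw]
LT 30: heading 0 -> 30
FD 8.7: (12,0) -> (19.534,4.35) [heading=30, draw]
FD 2.6: (19.534,4.35) -> (21.786,5.65) [heading=30, draw]
FD 3.3: (21.786,5.65) -> (24.644,7.3) [heading=30, draw]
Final: pos=(24.644,7.3), heading=30, 6 segment(s) drawn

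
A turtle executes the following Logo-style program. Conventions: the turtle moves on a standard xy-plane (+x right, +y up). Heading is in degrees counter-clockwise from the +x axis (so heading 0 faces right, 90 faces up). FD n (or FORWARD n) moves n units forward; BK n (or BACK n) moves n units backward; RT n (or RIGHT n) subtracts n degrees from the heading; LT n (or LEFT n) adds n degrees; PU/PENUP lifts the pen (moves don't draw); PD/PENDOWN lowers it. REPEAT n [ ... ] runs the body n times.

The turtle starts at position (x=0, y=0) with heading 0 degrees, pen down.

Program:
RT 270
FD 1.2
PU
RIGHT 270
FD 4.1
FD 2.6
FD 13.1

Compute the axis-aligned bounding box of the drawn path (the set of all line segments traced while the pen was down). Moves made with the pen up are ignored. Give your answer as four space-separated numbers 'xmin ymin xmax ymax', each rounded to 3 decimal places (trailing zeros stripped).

Answer: 0 0 0 1.2

Derivation:
Executing turtle program step by step:
Start: pos=(0,0), heading=0, pen down
RT 270: heading 0 -> 90
FD 1.2: (0,0) -> (0,1.2) [heading=90, draw]
PU: pen up
RT 270: heading 90 -> 180
FD 4.1: (0,1.2) -> (-4.1,1.2) [heading=180, move]
FD 2.6: (-4.1,1.2) -> (-6.7,1.2) [heading=180, move]
FD 13.1: (-6.7,1.2) -> (-19.8,1.2) [heading=180, move]
Final: pos=(-19.8,1.2), heading=180, 1 segment(s) drawn

Segment endpoints: x in {0, 0}, y in {0, 1.2}
xmin=0, ymin=0, xmax=0, ymax=1.2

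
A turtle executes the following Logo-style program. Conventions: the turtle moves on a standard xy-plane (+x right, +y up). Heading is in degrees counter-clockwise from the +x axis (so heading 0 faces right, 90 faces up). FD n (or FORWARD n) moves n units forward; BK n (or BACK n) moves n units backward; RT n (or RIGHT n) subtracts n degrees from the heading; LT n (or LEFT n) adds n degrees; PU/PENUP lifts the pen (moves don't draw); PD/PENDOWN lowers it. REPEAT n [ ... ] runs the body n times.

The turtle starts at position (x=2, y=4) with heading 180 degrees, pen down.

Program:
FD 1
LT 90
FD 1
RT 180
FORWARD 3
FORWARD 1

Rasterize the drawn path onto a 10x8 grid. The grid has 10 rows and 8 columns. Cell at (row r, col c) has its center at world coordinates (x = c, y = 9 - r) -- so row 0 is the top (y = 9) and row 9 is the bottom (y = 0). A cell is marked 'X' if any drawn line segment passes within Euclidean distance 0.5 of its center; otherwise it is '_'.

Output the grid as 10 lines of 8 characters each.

Segment 0: (2,4) -> (1,4)
Segment 1: (1,4) -> (1,3)
Segment 2: (1,3) -> (1,6)
Segment 3: (1,6) -> (1,7)

Answer: ________
________
_X______
_X______
_X______
_XX_____
_X______
________
________
________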